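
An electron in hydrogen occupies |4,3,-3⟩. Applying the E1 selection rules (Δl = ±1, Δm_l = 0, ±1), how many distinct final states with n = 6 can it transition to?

E1 requires Δl = ±1, so l_f ∈ {2, 4}; with 0 ≤ l_f ≤ n_f−1 = 5, the allowed l_f values are {2, 4}.
For l_f = 2: m_f ∈ {m_i−1, m_i, m_i+1} ∩ [−2, 2] = {-2} → 1 state.
For l_f = 4: m_f ∈ {m_i−1, m_i, m_i+1} ∩ [−4, 4] = {-4, -3, -2} → 3 states.
Total: 4.

4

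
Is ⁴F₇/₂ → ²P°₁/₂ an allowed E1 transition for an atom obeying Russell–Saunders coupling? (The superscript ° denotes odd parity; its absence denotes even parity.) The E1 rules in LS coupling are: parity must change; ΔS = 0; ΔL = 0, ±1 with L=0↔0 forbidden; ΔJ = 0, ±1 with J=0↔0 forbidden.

Reading off the term symbols: S 3/2→1/2, L 3→1, J 7/2→1/2, parity even→odd.
Parity must change: even → odd — ok.
ΔS = 0: S: 3/2 → 1/2 — fails.
ΔL = 0, ±1 (not L=0↔0): L: 3 → 1, ΔL = -2 — fails.
ΔJ = 0, ±1 (not J=0↔0): J: 7/2 → 1/2, ΔJ = -3 — fails.
Rule(s) violated: ΔS, ΔL, ΔJ.

forbidden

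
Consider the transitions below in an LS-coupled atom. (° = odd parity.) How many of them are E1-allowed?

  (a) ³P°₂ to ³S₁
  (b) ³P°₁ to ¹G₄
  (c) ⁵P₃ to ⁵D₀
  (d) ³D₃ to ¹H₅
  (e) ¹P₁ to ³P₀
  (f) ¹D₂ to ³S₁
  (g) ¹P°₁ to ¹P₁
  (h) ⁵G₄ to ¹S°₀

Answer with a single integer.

2

(a) allowed
(b) forbidden (ΔS, ΔL, ΔJ fail)
(c) forbidden (parity, ΔJ fail)
(d) forbidden (parity, ΔS, ΔL, ΔJ fail)
(e) forbidden (parity, ΔS fail)
(f) forbidden (parity, ΔS, ΔL fail)
(g) allowed
(h) forbidden (ΔS, ΔL, ΔJ fail)
Total allowed: 2 of 8.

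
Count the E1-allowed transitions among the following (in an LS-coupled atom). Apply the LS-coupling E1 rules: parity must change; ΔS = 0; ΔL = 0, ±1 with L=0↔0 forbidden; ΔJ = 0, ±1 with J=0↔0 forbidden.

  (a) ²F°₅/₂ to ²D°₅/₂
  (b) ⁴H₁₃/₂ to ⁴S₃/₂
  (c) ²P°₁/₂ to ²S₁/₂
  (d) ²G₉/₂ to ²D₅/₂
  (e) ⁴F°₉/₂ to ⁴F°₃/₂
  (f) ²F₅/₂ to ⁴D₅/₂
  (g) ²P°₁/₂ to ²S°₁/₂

1

(a) forbidden (parity fails)
(b) forbidden (parity, ΔL, ΔJ fail)
(c) allowed
(d) forbidden (parity, ΔL, ΔJ fail)
(e) forbidden (parity, ΔJ fail)
(f) forbidden (parity, ΔS fail)
(g) forbidden (parity fails)
Total allowed: 1 of 7.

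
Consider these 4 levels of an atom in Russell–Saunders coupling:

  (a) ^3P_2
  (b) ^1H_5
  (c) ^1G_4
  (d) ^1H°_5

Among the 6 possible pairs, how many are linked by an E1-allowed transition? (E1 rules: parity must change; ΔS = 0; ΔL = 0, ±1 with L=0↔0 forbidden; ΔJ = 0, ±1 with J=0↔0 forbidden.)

2

(a)–(b): forbidden (parity, ΔS, ΔL, ΔJ).
(a)–(c): forbidden (parity, ΔS, ΔL, ΔJ).
(a)–(d): forbidden (ΔS, ΔL, ΔJ).
(b)–(c): forbidden (parity).
(b)–(d): allowed.
(c)–(d): allowed.
Allowed pairs: 2 of 6.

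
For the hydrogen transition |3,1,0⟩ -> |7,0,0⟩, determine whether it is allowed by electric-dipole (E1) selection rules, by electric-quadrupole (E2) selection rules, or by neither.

Δl = 0 − 1 = -1; l_i + l_f = 1.
Δm_l = +0.
E1 (Δl = ±1, |Δm_l| ≤ 1): satisfied.
E2 (Δl = 0,±2, l_i+l_f ≥ 2, |Δm_l| ≤ 2): not satisfied.

E1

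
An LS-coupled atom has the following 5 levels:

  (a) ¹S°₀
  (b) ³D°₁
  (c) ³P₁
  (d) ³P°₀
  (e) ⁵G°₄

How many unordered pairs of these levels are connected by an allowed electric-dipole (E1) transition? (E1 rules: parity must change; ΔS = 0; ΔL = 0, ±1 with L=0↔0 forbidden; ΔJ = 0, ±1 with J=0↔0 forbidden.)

(a)–(b): forbidden (parity, ΔS, ΔL).
(a)–(c): forbidden (ΔS).
(a)–(d): forbidden (parity, ΔS, ΔJ).
(a)–(e): forbidden (parity, ΔS, ΔL, ΔJ).
(b)–(c): allowed.
(b)–(d): forbidden (parity).
(b)–(e): forbidden (parity, ΔS, ΔL, ΔJ).
(c)–(d): allowed.
(c)–(e): forbidden (ΔS, ΔL, ΔJ).
(d)–(e): forbidden (parity, ΔS, ΔL, ΔJ).
Allowed pairs: 2 of 10.

2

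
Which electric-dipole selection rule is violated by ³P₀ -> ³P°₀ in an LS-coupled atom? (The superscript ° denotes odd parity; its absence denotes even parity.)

Reading off the term symbols: S 1→1, L 1→1, J 0→0, parity even→odd.
Parity must change: even → odd — ✓.
ΔS = 0: S: 1 → 1 — ✓.
ΔL = 0, ±1 (not L=0↔0): L: 1 → 1, ΔL = +0 — ✓.
ΔJ = 0, ±1 (not J=0↔0): J: 0 → 0, ΔJ = +0 — ✗.

the J=0 ↔ J=0 exclusion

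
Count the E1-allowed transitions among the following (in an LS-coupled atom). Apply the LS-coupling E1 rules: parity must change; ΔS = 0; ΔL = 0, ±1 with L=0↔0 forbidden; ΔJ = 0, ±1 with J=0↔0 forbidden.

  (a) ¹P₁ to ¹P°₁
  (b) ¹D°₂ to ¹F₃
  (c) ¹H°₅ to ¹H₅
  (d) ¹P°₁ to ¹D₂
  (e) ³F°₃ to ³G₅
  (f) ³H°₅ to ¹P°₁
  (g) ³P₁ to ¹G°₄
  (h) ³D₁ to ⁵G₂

4

(a) allowed
(b) allowed
(c) allowed
(d) allowed
(e) forbidden (ΔJ fails)
(f) forbidden (parity, ΔS, ΔL, ΔJ fail)
(g) forbidden (ΔS, ΔL, ΔJ fail)
(h) forbidden (parity, ΔS, ΔL fail)
Total allowed: 4 of 8.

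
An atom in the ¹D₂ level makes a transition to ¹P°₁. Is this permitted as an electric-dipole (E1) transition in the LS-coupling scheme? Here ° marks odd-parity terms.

Initial level: S=0, L=2, J=2, parity even. Final level: S=0, L=1, J=1, parity odd.
ΔJ = 0, ±1 (not J=0↔0): J: 2 → 1, ΔJ = -1 — ok.
ΔL = 0, ±1 (not L=0↔0): L: 2 → 1, ΔL = -1 — ok.
ΔS = 0: S: 0 → 0 — ok.
Parity must change: even → odd — ok.
All four E1 rules are satisfied.

allowed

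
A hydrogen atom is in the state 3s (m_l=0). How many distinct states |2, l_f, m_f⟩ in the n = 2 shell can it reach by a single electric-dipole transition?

3

E1 requires Δl = ±1, so l_f ∈ {-1, 1}; with 0 ≤ l_f ≤ n_f−1 = 1, the allowed l_f values are {1}.
For l_f = 1: m_f ∈ {m_i−1, m_i, m_i+1} ∩ [−1, 1] = {-1, 0, 1} → 3 states.
Total: 3.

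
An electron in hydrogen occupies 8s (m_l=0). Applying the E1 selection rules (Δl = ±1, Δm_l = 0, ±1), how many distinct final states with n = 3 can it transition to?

E1 requires Δl = ±1, so l_f ∈ {-1, 1}; with 0 ≤ l_f ≤ n_f−1 = 2, the allowed l_f values are {1}.
For l_f = 1: m_f ∈ {m_i−1, m_i, m_i+1} ∩ [−1, 1] = {-1, 0, 1} → 3 states.
Total: 3.

3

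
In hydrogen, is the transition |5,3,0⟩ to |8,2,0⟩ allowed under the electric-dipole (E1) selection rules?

l: 3 → 2 (Δl = -1). Δl = ±1 ✓.
Δm_l = 0 − (0) = +0. E1 requires Δm_l = 0, ±1: ✓.
All E1 selection rules are satisfied.

allowed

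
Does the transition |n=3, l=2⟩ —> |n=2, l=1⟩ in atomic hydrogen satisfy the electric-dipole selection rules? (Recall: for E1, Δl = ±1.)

Initial l = 2, final l = 1, so Δl = -1. E1 requires Δl = ±1: passes.
All E1 selection rules are satisfied.

allowed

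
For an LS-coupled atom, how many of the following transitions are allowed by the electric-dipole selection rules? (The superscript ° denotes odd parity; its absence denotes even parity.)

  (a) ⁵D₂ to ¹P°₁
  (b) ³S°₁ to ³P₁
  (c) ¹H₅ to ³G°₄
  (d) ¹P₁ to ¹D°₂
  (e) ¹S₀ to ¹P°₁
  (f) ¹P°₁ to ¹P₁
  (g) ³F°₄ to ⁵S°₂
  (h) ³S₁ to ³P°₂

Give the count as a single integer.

(a) forbidden (ΔS fails)
(b) allowed
(c) forbidden (ΔS fails)
(d) allowed
(e) allowed
(f) allowed
(g) forbidden (parity, ΔS, ΔL, ΔJ fail)
(h) allowed
Total allowed: 5 of 8.

5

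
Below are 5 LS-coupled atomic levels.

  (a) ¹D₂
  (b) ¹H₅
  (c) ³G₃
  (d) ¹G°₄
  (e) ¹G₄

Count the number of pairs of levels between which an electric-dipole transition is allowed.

(a)–(b): forbidden (parity, ΔL, ΔJ).
(a)–(c): forbidden (parity, ΔS, ΔL).
(a)–(d): forbidden (ΔL, ΔJ).
(a)–(e): forbidden (parity, ΔL, ΔJ).
(b)–(c): forbidden (parity, ΔS, ΔJ).
(b)–(d): allowed.
(b)–(e): forbidden (parity).
(c)–(d): forbidden (ΔS).
(c)–(e): forbidden (parity, ΔS).
(d)–(e): allowed.
Allowed pairs: 2 of 10.

2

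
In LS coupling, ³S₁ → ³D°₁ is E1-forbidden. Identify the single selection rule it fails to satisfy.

Initial level: S=1, L=0, J=1, parity even. Final level: S=1, L=2, J=1, parity odd.
Parity must change: even → odd — ok.
ΔS = 0: S: 1 → 1 — ok.
ΔJ = 0, ±1 (not J=0↔0): J: 1 → 1, ΔJ = +0 — ok.
ΔL = 0, ±1 (not L=0↔0): L: 0 → 2, ΔL = +2 — fails.

the ΔL = 0, ±1 rule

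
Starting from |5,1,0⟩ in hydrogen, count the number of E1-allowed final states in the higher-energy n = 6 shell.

E1 requires Δl = ±1, so l_f ∈ {0, 2}; with 0 ≤ l_f ≤ n_f−1 = 5, the allowed l_f values are {0, 2}.
For l_f = 0: m_f ∈ {m_i−1, m_i, m_i+1} ∩ [−0, 0] = {0} → 1 state.
For l_f = 2: m_f ∈ {m_i−1, m_i, m_i+1} ∩ [−2, 2] = {-1, 0, 1} → 3 states.
Total: 4.

4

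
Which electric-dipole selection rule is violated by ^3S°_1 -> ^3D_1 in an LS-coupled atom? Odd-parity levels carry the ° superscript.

the ΔL = 0, ±1 rule

Initial level: S=1, L=0, J=1, parity odd. Final level: S=1, L=2, J=1, parity even.
ΔL = 0, ±1 (not L=0↔0): L: 0 → 2, ΔL = +2 — ✗.
Parity must change: odd → even — ✓.
ΔJ = 0, ±1 (not J=0↔0): J: 1 → 1, ΔJ = +0 — ✓.
ΔS = 0: S: 1 → 1 — ✓.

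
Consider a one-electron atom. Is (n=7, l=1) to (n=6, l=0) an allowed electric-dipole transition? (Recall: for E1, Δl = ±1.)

Δl = 0 − 1 = -1; the E1 rule Δl = ±1 is satisfied.
All E1 selection rules are satisfied.

allowed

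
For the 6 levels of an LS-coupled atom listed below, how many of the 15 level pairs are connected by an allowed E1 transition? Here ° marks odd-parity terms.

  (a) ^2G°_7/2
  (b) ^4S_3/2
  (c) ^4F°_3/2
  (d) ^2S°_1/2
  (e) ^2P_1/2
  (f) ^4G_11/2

1

(a)–(b): forbidden (ΔS, ΔL, ΔJ).
(a)–(c): forbidden (parity, ΔS, ΔJ).
(a)–(d): forbidden (parity, ΔL, ΔJ).
(a)–(e): forbidden (ΔL, ΔJ).
(a)–(f): forbidden (ΔS, ΔJ).
(b)–(c): forbidden (ΔL).
(b)–(d): forbidden (ΔS, ΔL).
(b)–(e): forbidden (parity, ΔS).
(b)–(f): forbidden (parity, ΔL, ΔJ).
(c)–(d): forbidden (parity, ΔS, ΔL).
(c)–(e): forbidden (ΔS, ΔL).
(c)–(f): forbidden (ΔJ).
(d)–(e): allowed.
(d)–(f): forbidden (ΔS, ΔL, ΔJ).
(e)–(f): forbidden (parity, ΔS, ΔL, ΔJ).
Allowed pairs: 1 of 15.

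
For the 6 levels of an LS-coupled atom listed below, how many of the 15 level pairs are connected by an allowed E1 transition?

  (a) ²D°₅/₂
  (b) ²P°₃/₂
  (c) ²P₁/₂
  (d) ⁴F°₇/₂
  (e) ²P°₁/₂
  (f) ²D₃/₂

(a)–(b): forbidden (parity).
(a)–(c): forbidden (ΔJ).
(a)–(d): forbidden (parity, ΔS).
(a)–(e): forbidden (parity, ΔJ).
(a)–(f): allowed.
(b)–(c): allowed.
(b)–(d): forbidden (parity, ΔS, ΔL, ΔJ).
(b)–(e): forbidden (parity).
(b)–(f): allowed.
(c)–(d): forbidden (ΔS, ΔL, ΔJ).
(c)–(e): allowed.
(c)–(f): forbidden (parity).
(d)–(e): forbidden (parity, ΔS, ΔL, ΔJ).
(d)–(f): forbidden (ΔS, ΔJ).
(e)–(f): allowed.
Allowed pairs: 5 of 15.

5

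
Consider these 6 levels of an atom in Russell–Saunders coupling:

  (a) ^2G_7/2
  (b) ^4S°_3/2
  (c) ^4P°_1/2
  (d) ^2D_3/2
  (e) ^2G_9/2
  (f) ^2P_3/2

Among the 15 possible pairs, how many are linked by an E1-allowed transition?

(a)–(b): forbidden (ΔS, ΔL, ΔJ).
(a)–(c): forbidden (ΔS, ΔL, ΔJ).
(a)–(d): forbidden (parity, ΔL, ΔJ).
(a)–(e): forbidden (parity).
(a)–(f): forbidden (parity, ΔL, ΔJ).
(b)–(c): forbidden (parity).
(b)–(d): forbidden (ΔS, ΔL).
(b)–(e): forbidden (ΔS, ΔL, ΔJ).
(b)–(f): forbidden (ΔS).
(c)–(d): forbidden (ΔS).
(c)–(e): forbidden (ΔS, ΔL, ΔJ).
(c)–(f): forbidden (ΔS).
(d)–(e): forbidden (parity, ΔL, ΔJ).
(d)–(f): forbidden (parity).
(e)–(f): forbidden (parity, ΔL, ΔJ).
Allowed pairs: 0 of 15.

0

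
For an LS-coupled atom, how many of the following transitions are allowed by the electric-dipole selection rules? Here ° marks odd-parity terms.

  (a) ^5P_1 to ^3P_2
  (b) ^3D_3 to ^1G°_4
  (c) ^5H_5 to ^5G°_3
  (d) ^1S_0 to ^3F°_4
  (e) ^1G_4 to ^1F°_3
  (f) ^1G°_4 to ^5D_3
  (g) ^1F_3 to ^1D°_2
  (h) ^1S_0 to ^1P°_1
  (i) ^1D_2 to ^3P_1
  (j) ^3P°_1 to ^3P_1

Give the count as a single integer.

4

(a) forbidden (parity, ΔS fail)
(b) forbidden (ΔS, ΔL fail)
(c) forbidden (ΔJ fails)
(d) forbidden (ΔS, ΔL, ΔJ fail)
(e) allowed
(f) forbidden (ΔS, ΔL fail)
(g) allowed
(h) allowed
(i) forbidden (parity, ΔS fail)
(j) allowed
Total allowed: 4 of 10.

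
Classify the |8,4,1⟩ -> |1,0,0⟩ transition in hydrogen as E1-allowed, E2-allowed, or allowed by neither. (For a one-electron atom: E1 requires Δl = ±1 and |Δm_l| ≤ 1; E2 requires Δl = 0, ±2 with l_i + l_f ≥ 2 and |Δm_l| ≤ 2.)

Δl = 0 − 4 = -4; l_i + l_f = 4.
Δm_l = -1.
E1 (Δl = ±1, |Δm_l| ≤ 1): not satisfied.
E2 (Δl = 0,±2, l_i+l_f ≥ 2, |Δm_l| ≤ 2): not satisfied.

neither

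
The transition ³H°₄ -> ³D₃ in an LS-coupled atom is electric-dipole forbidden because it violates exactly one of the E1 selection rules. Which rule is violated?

the ΔL = 0, ±1 rule

Initial level: S=1, L=5, J=4, parity odd. Final level: S=1, L=2, J=3, parity even.
ΔJ = 0, ±1 (not J=0↔0): J: 4 → 3, ΔJ = -1 — satisfied.
ΔL = 0, ±1 (not L=0↔0): L: 5 → 2, ΔL = -3 — violated.
ΔS = 0: S: 1 → 1 — satisfied.
Parity must change: odd → even — satisfied.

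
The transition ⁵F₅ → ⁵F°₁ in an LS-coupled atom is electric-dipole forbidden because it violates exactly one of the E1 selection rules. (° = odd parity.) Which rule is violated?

the ΔJ = 0, ±1 rule

Parity must change: even → odd — satisfied.
ΔS = 0: S: 2 → 2 — satisfied.
ΔL = 0, ±1 (not L=0↔0): L: 3 → 3, ΔL = +0 — satisfied.
ΔJ = 0, ±1 (not J=0↔0): J: 5 → 1, ΔJ = -4 — violated.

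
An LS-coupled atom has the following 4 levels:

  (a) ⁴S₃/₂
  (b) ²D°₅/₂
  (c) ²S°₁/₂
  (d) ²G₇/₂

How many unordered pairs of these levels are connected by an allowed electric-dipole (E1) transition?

0

(a)–(b): forbidden (ΔS, ΔL).
(a)–(c): forbidden (ΔS, ΔL).
(a)–(d): forbidden (parity, ΔS, ΔL, ΔJ).
(b)–(c): forbidden (parity, ΔL, ΔJ).
(b)–(d): forbidden (ΔL).
(c)–(d): forbidden (ΔL, ΔJ).
Allowed pairs: 0 of 6.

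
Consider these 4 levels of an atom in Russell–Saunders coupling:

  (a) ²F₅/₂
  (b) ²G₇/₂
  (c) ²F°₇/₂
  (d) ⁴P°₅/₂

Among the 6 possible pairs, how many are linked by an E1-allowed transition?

(a)–(b): forbidden (parity).
(a)–(c): allowed.
(a)–(d): forbidden (ΔS, ΔL).
(b)–(c): allowed.
(b)–(d): forbidden (ΔS, ΔL).
(c)–(d): forbidden (parity, ΔS, ΔL).
Allowed pairs: 2 of 6.

2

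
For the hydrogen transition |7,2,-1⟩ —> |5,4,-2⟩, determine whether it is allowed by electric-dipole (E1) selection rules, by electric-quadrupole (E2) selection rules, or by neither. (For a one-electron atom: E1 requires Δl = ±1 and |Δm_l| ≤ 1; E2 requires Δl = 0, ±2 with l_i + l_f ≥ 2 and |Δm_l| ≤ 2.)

E2

Δl = 4 − 2 = +2; l_i + l_f = 6.
Δm_l = -1.
E1 (Δl = ±1, |Δm_l| ≤ 1): not satisfied.
E2 (Δl = 0,±2, l_i+l_f ≥ 2, |Δm_l| ≤ 2): satisfied.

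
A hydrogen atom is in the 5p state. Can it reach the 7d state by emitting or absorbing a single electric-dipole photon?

allowed

Δl = 2 − 1 = +1; the E1 rule Δl = ±1 is ok.
All E1 selection rules are satisfied.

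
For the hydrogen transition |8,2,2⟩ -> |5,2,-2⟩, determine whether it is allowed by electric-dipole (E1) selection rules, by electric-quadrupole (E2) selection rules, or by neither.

neither

Δl = 2 − 2 = +0; l_i + l_f = 4.
Δm_l = -4.
E1 (Δl = ±1, |Δm_l| ≤ 1): not satisfied.
E2 (Δl = 0,±2, l_i+l_f ≥ 2, |Δm_l| ≤ 2): not satisfied.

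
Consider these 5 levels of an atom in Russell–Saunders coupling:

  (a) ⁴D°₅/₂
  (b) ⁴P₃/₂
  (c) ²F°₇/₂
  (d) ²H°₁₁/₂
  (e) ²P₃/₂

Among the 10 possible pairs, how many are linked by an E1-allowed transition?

(a)–(b): allowed.
(a)–(c): forbidden (parity, ΔS).
(a)–(d): forbidden (parity, ΔS, ΔL, ΔJ).
(a)–(e): forbidden (ΔS).
(b)–(c): forbidden (ΔS, ΔL, ΔJ).
(b)–(d): forbidden (ΔS, ΔL, ΔJ).
(b)–(e): forbidden (parity, ΔS).
(c)–(d): forbidden (parity, ΔL, ΔJ).
(c)–(e): forbidden (ΔL, ΔJ).
(d)–(e): forbidden (ΔL, ΔJ).
Allowed pairs: 1 of 10.

1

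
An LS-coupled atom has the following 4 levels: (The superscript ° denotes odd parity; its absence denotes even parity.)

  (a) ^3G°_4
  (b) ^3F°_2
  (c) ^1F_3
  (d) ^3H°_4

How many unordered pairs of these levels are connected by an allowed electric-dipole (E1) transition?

0

(a)–(b): forbidden (parity, ΔJ).
(a)–(c): forbidden (ΔS).
(a)–(d): forbidden (parity).
(b)–(c): forbidden (ΔS).
(b)–(d): forbidden (parity, ΔL, ΔJ).
(c)–(d): forbidden (ΔS, ΔL).
Allowed pairs: 0 of 6.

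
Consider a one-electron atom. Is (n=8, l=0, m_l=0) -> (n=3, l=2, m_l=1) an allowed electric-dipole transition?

Δl = 2 − 0 = +2; the E1 rule Δl = ±1 is fails.
m_l: 0 → 1 (Δm_l = +1). |Δm_l| ≤ 1 ok.
The transition is electric-dipole forbidden.

forbidden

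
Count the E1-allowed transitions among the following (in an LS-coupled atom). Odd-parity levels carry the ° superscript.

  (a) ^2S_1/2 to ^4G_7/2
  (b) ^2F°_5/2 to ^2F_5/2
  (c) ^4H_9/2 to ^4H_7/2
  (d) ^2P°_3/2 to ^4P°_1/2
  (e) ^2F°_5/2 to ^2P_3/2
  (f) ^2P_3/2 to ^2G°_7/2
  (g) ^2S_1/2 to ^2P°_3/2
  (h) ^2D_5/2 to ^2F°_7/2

3

(a) forbidden (parity, ΔS, ΔL, ΔJ fail)
(b) allowed
(c) forbidden (parity fails)
(d) forbidden (parity, ΔS fail)
(e) forbidden (ΔL fails)
(f) forbidden (ΔL, ΔJ fail)
(g) allowed
(h) allowed
Total allowed: 3 of 8.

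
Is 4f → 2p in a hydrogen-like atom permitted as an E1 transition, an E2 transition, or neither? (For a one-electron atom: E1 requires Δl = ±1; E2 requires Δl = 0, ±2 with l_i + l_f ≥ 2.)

E2

Δl = 1 − 3 = -2; l_i + l_f = 4.
E1 (Δl = ±1): not satisfied.
E2 (Δl = 0,±2, l_i+l_f ≥ 2): satisfied.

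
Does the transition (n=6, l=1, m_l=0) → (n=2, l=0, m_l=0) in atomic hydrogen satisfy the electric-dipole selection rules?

l: 1 → 0 (Δl = -1). Δl = ±1 satisfied.
m_l: 0 → 0 (Δm_l = +0). |Δm_l| ≤ 1 satisfied.
All E1 selection rules are satisfied.

allowed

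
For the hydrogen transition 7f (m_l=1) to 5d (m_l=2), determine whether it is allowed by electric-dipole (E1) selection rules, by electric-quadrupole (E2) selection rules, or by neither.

E1

Δl = 2 − 3 = -1; l_i + l_f = 5.
Δm_l = +1.
E1 (Δl = ±1, |Δm_l| ≤ 1): satisfied.
E2 (Δl = 0,±2, l_i+l_f ≥ 2, |Δm_l| ≤ 2): not satisfied.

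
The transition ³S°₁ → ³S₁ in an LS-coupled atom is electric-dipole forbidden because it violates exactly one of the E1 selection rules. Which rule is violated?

the L=0 ↔ L=0 exclusion

Initial level: S=1, L=0, J=1, parity odd. Final level: S=1, L=0, J=1, parity even.
Parity must change: odd → even — passes.
ΔS = 0: S: 1 → 1 — passes.
ΔL = 0, ±1 (not L=0↔0): L: 0 → 0, ΔL = +0 — fails.
ΔJ = 0, ±1 (not J=0↔0): J: 1 → 1, ΔJ = +0 — passes.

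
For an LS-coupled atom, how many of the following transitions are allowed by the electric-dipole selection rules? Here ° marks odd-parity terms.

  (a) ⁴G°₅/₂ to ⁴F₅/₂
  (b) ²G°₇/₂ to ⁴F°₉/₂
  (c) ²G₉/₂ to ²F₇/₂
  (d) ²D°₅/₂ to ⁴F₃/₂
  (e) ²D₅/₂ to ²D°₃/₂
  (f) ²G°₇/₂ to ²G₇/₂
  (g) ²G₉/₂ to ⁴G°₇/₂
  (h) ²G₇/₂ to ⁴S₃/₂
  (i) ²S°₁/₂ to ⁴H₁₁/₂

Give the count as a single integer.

3

(a) allowed
(b) forbidden (parity, ΔS fail)
(c) forbidden (parity fails)
(d) forbidden (ΔS fails)
(e) allowed
(f) allowed
(g) forbidden (ΔS fails)
(h) forbidden (parity, ΔS, ΔL, ΔJ fail)
(i) forbidden (ΔS, ΔL, ΔJ fail)
Total allowed: 3 of 9.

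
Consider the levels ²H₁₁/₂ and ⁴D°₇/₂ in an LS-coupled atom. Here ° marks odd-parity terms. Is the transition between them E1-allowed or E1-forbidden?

Parity must change: even → odd — ok.
ΔS = 0: S: 1/2 → 3/2 — fails.
ΔL = 0, ±1 (not L=0↔0): L: 5 → 2, ΔL = -3 — fails.
ΔJ = 0, ±1 (not J=0↔0): J: 11/2 → 7/2, ΔJ = -2 — fails.
Rule(s) violated: ΔS, ΔL, ΔJ.

forbidden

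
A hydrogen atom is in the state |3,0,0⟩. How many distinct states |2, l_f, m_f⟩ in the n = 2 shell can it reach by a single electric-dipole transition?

E1 requires Δl = ±1, so l_f ∈ {-1, 1}; with 0 ≤ l_f ≤ n_f−1 = 1, the allowed l_f values are {1}.
For l_f = 1: m_f ∈ {m_i−1, m_i, m_i+1} ∩ [−1, 1] = {-1, 0, 1} → 3 states.
Total: 3.

3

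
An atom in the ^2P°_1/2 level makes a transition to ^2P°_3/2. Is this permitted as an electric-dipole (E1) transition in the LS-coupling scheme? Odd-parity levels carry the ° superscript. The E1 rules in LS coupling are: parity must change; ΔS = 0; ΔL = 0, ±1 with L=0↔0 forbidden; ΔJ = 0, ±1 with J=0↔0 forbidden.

Parity must change: odd → odd — fails.
ΔS = 0: S: 1/2 → 1/2 — passes.
ΔL = 0, ±1 (not L=0↔0): L: 1 → 1, ΔL = +0 — passes.
ΔJ = 0, ±1 (not J=0↔0): J: 1/2 → 3/2, ΔJ = +1 — passes.
Rule(s) violated: parity.

forbidden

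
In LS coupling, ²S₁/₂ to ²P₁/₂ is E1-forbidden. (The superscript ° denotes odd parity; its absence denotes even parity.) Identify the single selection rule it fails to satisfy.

Parity must change: even → even — fails.
ΔS = 0: S: 1/2 → 1/2 — passes.
ΔL = 0, ±1 (not L=0↔0): L: 0 → 1, ΔL = +1 — passes.
ΔJ = 0, ±1 (not J=0↔0): J: 1/2 → 1/2, ΔJ = +0 — passes.

parity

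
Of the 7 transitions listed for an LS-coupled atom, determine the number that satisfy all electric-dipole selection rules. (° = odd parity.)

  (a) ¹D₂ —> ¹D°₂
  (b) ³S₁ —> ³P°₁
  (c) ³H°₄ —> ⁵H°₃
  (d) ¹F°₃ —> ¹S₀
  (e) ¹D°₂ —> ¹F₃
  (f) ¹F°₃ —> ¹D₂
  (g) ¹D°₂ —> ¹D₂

5

(a) allowed
(b) allowed
(c) forbidden (parity, ΔS fail)
(d) forbidden (ΔL, ΔJ fail)
(e) allowed
(f) allowed
(g) allowed
Total allowed: 5 of 7.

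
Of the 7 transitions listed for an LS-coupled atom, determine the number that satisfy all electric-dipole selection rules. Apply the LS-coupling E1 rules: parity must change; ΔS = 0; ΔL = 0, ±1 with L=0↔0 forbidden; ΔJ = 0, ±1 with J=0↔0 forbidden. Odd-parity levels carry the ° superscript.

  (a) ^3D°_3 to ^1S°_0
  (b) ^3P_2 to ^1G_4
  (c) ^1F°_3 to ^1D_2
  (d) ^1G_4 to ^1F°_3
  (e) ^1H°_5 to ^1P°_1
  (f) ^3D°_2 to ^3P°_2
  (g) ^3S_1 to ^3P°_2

(a) forbidden (parity, ΔS, ΔL, ΔJ fail)
(b) forbidden (parity, ΔS, ΔL, ΔJ fail)
(c) allowed
(d) allowed
(e) forbidden (parity, ΔL, ΔJ fail)
(f) forbidden (parity fails)
(g) allowed
Total allowed: 3 of 7.

3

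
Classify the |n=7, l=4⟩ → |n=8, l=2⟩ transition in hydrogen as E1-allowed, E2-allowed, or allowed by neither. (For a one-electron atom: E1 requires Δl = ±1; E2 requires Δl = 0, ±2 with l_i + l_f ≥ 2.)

Δl = 2 − 4 = -2; l_i + l_f = 6.
E1 (Δl = ±1): not satisfied.
E2 (Δl = 0,±2, l_i+l_f ≥ 2): satisfied.

E2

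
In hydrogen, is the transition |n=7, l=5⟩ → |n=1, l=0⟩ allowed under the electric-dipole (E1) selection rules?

forbidden

Δl = 0 − 5 = -5; the E1 rule Δl = ±1 is violated.
The transition is electric-dipole forbidden.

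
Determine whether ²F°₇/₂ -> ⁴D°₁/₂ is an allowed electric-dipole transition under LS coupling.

forbidden

Initial level: S=1/2, L=3, J=7/2, parity odd. Final level: S=3/2, L=2, J=1/2, parity odd.
ΔJ = 0, ±1 (not J=0↔0): J: 7/2 → 1/2, ΔJ = -3 — ✗.
Parity must change: odd → odd — ✗.
ΔL = 0, ±1 (not L=0↔0): L: 3 → 2, ΔL = -1 — ✓.
ΔS = 0: S: 1/2 → 3/2 — ✗.
Rule(s) violated: parity, ΔS, ΔJ.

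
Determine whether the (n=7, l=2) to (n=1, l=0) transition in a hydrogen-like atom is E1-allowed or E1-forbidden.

Initial l = 2, final l = 0, so Δl = -2. E1 requires Δl = ±1: ✗.
The transition is electric-dipole forbidden.

forbidden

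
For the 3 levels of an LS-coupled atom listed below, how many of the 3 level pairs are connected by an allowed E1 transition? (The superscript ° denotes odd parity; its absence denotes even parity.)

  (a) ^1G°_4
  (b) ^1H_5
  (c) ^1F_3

(a)–(b): allowed.
(a)–(c): allowed.
(b)–(c): forbidden (parity, ΔL, ΔJ).
Allowed pairs: 2 of 3.

2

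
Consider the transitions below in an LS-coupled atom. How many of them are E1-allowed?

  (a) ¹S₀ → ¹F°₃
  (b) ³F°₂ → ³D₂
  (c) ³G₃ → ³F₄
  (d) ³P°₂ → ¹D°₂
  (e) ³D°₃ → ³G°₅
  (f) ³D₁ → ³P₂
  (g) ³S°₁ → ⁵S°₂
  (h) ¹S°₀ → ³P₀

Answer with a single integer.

1

(a) forbidden (ΔL, ΔJ fail)
(b) allowed
(c) forbidden (parity fails)
(d) forbidden (parity, ΔS fail)
(e) forbidden (parity, ΔL, ΔJ fail)
(f) forbidden (parity fails)
(g) forbidden (parity, ΔS, ΔL fail)
(h) forbidden (ΔS, ΔJ fail)
Total allowed: 1 of 8.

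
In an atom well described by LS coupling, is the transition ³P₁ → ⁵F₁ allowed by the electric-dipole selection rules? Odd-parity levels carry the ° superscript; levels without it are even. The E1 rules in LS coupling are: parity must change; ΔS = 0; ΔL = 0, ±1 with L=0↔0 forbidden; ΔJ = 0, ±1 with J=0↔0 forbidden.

forbidden

ΔS = 0: S: 1 → 2 — fails.
ΔL = 0, ±1 (not L=0↔0): L: 1 → 3, ΔL = +2 — fails.
Parity must change: even → even — fails.
ΔJ = 0, ±1 (not J=0↔0): J: 1 → 1, ΔJ = +0 — passes.
Rule(s) violated: parity, ΔS, ΔL.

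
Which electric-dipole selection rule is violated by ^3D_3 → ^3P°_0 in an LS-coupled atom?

the ΔJ = 0, ±1 rule

Reading off the term symbols: S 1→1, L 2→1, J 3→0, parity even→odd.
ΔL = 0, ±1 (not L=0↔0): L: 2 → 1, ΔL = -1 — ✓.
ΔJ = 0, ±1 (not J=0↔0): J: 3 → 0, ΔJ = -3 — ✗.
ΔS = 0: S: 1 → 1 — ✓.
Parity must change: even → odd — ✓.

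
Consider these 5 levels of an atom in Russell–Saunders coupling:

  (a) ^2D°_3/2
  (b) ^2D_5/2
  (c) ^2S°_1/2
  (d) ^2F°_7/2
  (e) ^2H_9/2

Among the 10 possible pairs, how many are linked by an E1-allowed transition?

(a)–(b): allowed.
(a)–(c): forbidden (parity, ΔL).
(a)–(d): forbidden (parity, ΔJ).
(a)–(e): forbidden (ΔL, ΔJ).
(b)–(c): forbidden (ΔL, ΔJ).
(b)–(d): allowed.
(b)–(e): forbidden (parity, ΔL, ΔJ).
(c)–(d): forbidden (parity, ΔL, ΔJ).
(c)–(e): forbidden (ΔL, ΔJ).
(d)–(e): forbidden (ΔL).
Allowed pairs: 2 of 10.

2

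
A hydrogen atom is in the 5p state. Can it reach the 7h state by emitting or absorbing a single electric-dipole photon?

forbidden

Initial l = 1, final l = 5, so Δl = +4. E1 requires Δl = ±1: fails.
The transition is electric-dipole forbidden.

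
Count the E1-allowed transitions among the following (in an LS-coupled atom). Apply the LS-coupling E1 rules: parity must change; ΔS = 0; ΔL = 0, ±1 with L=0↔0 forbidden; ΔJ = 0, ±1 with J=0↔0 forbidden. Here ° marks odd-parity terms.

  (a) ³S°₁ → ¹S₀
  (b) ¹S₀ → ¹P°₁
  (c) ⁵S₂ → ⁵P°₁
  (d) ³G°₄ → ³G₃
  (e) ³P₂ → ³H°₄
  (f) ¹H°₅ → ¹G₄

(a) forbidden (ΔS, ΔL fail)
(b) allowed
(c) allowed
(d) allowed
(e) forbidden (ΔL, ΔJ fail)
(f) allowed
Total allowed: 4 of 6.

4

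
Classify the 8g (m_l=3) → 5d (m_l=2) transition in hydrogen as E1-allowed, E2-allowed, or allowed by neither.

E2

Δl = 2 − 4 = -2; l_i + l_f = 6.
Δm_l = -1.
E1 (Δl = ±1, |Δm_l| ≤ 1): not satisfied.
E2 (Δl = 0,±2, l_i+l_f ≥ 2, |Δm_l| ≤ 2): satisfied.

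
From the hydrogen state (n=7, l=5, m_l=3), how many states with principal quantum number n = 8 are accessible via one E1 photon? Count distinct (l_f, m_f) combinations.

E1 requires Δl = ±1, so l_f ∈ {4, 6}; with 0 ≤ l_f ≤ n_f−1 = 7, the allowed l_f values are {4, 6}.
For l_f = 4: m_f ∈ {m_i−1, m_i, m_i+1} ∩ [−4, 4] = {2, 3, 4} → 3 states.
For l_f = 6: m_f ∈ {m_i−1, m_i, m_i+1} ∩ [−6, 6] = {2, 3, 4} → 3 states.
Total: 6.

6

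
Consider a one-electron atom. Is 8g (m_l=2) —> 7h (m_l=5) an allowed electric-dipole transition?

l: 4 → 5 (Δl = +1). Δl = ±1 ✓.
Δm_l = 5 − (2) = +3. E1 requires Δm_l = 0, ±1: ✗.
The transition is electric-dipole forbidden.

forbidden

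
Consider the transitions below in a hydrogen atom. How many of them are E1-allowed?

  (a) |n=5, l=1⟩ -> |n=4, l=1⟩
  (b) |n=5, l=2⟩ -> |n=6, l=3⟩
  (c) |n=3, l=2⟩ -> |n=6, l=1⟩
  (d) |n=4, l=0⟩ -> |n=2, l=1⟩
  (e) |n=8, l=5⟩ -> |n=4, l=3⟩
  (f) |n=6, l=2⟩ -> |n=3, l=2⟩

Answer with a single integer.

(a) forbidden — Δl = +0 (E1 requires Δl = ±1)
(b) allowed
(c) allowed
(d) allowed
(e) forbidden — Δl = -2 (E1 requires Δl = ±1)
(f) forbidden — Δl = +0 (E1 requires Δl = ±1)
Total allowed: 3 of 6.

3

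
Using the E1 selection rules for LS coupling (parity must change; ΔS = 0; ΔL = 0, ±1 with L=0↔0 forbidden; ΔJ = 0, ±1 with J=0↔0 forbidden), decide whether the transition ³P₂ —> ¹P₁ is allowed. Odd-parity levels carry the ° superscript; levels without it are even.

Reading off the term symbols: S 1→0, L 1→1, J 2→1, parity even→even.
Parity must change: even → even — ✗.
ΔS = 0: S: 1 → 0 — ✗.
ΔL = 0, ±1 (not L=0↔0): L: 1 → 1, ΔL = +0 — ✓.
ΔJ = 0, ±1 (not J=0↔0): J: 2 → 1, ΔJ = -1 — ✓.
Rule(s) violated: parity, ΔS.

forbidden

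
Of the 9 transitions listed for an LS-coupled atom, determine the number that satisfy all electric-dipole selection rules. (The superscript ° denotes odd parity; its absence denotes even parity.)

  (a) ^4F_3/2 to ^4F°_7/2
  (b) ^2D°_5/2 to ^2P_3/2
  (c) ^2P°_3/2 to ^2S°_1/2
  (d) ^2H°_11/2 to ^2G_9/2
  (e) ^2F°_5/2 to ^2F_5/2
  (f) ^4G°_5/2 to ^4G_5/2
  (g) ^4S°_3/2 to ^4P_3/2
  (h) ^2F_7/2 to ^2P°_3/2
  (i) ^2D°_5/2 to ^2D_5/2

6

(a) forbidden (ΔJ fails)
(b) allowed
(c) forbidden (parity fails)
(d) allowed
(e) allowed
(f) allowed
(g) allowed
(h) forbidden (ΔL, ΔJ fail)
(i) allowed
Total allowed: 6 of 9.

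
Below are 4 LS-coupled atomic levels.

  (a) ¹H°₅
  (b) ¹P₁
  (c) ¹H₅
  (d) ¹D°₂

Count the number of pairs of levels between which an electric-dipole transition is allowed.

(a)–(b): forbidden (ΔL, ΔJ).
(a)–(c): allowed.
(a)–(d): forbidden (parity, ΔL, ΔJ).
(b)–(c): forbidden (parity, ΔL, ΔJ).
(b)–(d): allowed.
(c)–(d): forbidden (ΔL, ΔJ).
Allowed pairs: 2 of 6.

2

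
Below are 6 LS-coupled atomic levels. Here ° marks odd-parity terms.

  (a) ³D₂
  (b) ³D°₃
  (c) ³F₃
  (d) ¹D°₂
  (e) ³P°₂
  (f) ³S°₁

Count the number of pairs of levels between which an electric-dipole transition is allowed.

3

(a)–(b): allowed.
(a)–(c): forbidden (parity).
(a)–(d): forbidden (ΔS).
(a)–(e): allowed.
(a)–(f): forbidden (ΔL).
(b)–(c): allowed.
(b)–(d): forbidden (parity, ΔS).
(b)–(e): forbidden (parity).
(b)–(f): forbidden (parity, ΔL, ΔJ).
(c)–(d): forbidden (ΔS).
(c)–(e): forbidden (ΔL).
(c)–(f): forbidden (ΔL, ΔJ).
(d)–(e): forbidden (parity, ΔS).
(d)–(f): forbidden (parity, ΔS, ΔL).
(e)–(f): forbidden (parity).
Allowed pairs: 3 of 15.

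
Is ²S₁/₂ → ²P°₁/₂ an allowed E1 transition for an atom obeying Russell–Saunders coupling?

Reading off the term symbols: S 1/2→1/2, L 0→1, J 1/2→1/2, parity even→odd.
ΔS = 0: S: 1/2 → 1/2 — passes.
ΔJ = 0, ±1 (not J=0↔0): J: 1/2 → 1/2, ΔJ = +0 — passes.
Parity must change: even → odd — passes.
ΔL = 0, ±1 (not L=0↔0): L: 0 → 1, ΔL = +1 — passes.
All four E1 rules are satisfied.

allowed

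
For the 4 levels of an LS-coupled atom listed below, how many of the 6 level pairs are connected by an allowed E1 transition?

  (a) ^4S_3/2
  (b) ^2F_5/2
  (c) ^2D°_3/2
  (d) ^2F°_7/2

2

(a)–(b): forbidden (parity, ΔS, ΔL).
(a)–(c): forbidden (ΔS, ΔL).
(a)–(d): forbidden (ΔS, ΔL, ΔJ).
(b)–(c): allowed.
(b)–(d): allowed.
(c)–(d): forbidden (parity, ΔJ).
Allowed pairs: 2 of 6.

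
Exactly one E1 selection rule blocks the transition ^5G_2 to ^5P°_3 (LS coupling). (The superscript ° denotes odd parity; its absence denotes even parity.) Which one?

Initial level: S=2, L=4, J=2, parity even. Final level: S=2, L=1, J=3, parity odd.
Parity must change: even → odd — passes.
ΔS = 0: S: 2 → 2 — passes.
ΔL = 0, ±1 (not L=0↔0): L: 4 → 1, ΔL = -3 — fails.
ΔJ = 0, ±1 (not J=0↔0): J: 2 → 3, ΔJ = +1 — passes.

the ΔL = 0, ±1 rule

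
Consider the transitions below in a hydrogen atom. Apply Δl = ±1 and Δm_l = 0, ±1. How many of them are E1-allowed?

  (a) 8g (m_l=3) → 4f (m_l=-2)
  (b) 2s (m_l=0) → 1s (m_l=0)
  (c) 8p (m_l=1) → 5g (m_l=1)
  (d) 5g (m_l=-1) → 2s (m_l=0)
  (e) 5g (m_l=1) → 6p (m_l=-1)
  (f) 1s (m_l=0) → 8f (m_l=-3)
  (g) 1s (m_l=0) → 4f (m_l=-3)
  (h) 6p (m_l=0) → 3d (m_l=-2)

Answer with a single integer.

(a) forbidden — Δm_l = -5 (E1 requires Δm_l = 0, ±1)
(b) forbidden — Δl = +0 (E1 requires Δl = ±1)
(c) forbidden — Δl = +3 (E1 requires Δl = ±1)
(d) forbidden — Δl = -4 (E1 requires Δl = ±1)
(e) forbidden — Δl = -3 (E1 requires Δl = ±1); Δm_l = -2 (E1 requires Δm_l = 0, ±1)
(f) forbidden — Δl = +3 (E1 requires Δl = ±1); Δm_l = -3 (E1 requires Δm_l = 0, ±1)
(g) forbidden — Δl = +3 (E1 requires Δl = ±1); Δm_l = -3 (E1 requires Δm_l = 0, ±1)
(h) forbidden — Δm_l = -2 (E1 requires Δm_l = 0, ±1)
Total allowed: 0 of 8.

0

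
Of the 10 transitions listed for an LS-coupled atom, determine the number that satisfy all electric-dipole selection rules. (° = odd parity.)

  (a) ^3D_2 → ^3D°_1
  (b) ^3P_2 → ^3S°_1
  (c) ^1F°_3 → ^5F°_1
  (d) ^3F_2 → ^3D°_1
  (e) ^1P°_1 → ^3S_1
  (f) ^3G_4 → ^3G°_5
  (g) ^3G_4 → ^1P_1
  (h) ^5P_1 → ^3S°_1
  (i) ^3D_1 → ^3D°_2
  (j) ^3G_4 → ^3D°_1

5

(a) allowed
(b) allowed
(c) forbidden (parity, ΔS, ΔJ fail)
(d) allowed
(e) forbidden (ΔS fails)
(f) allowed
(g) forbidden (parity, ΔS, ΔL, ΔJ fail)
(h) forbidden (ΔS fails)
(i) allowed
(j) forbidden (ΔL, ΔJ fail)
Total allowed: 5 of 10.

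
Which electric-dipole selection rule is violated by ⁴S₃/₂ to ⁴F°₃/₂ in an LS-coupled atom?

the ΔL = 0, ±1 rule

Reading off the term symbols: S 3/2→3/2, L 0→3, J 3/2→3/2, parity even→odd.
Parity must change: even → odd — passes.
ΔJ = 0, ±1 (not J=0↔0): J: 3/2 → 3/2, ΔJ = +0 — passes.
ΔS = 0: S: 3/2 → 3/2 — passes.
ΔL = 0, ±1 (not L=0↔0): L: 0 → 3, ΔL = +3 — fails.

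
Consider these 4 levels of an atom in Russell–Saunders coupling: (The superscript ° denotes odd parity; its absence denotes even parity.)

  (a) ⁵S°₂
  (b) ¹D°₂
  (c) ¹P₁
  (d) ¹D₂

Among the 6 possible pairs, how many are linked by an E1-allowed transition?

(a)–(b): forbidden (parity, ΔS, ΔL).
(a)–(c): forbidden (ΔS).
(a)–(d): forbidden (ΔS, ΔL).
(b)–(c): allowed.
(b)–(d): allowed.
(c)–(d): forbidden (parity).
Allowed pairs: 2 of 6.

2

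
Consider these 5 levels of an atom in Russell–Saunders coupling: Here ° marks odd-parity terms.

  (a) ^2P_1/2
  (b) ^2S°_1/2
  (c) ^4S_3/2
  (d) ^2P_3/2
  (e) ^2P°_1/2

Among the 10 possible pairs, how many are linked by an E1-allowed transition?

4

(a)–(b): allowed.
(a)–(c): forbidden (parity, ΔS).
(a)–(d): forbidden (parity).
(a)–(e): allowed.
(b)–(c): forbidden (ΔS, ΔL).
(b)–(d): allowed.
(b)–(e): forbidden (parity).
(c)–(d): forbidden (parity, ΔS).
(c)–(e): forbidden (ΔS).
(d)–(e): allowed.
Allowed pairs: 4 of 10.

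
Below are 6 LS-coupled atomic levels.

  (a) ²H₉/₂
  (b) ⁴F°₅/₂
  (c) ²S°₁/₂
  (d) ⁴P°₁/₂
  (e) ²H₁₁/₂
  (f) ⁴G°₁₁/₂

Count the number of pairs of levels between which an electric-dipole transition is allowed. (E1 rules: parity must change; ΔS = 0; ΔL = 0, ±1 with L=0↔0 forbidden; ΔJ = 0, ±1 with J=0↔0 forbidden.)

0

(a)–(b): forbidden (ΔS, ΔL, ΔJ).
(a)–(c): forbidden (ΔL, ΔJ).
(a)–(d): forbidden (ΔS, ΔL, ΔJ).
(a)–(e): forbidden (parity).
(a)–(f): forbidden (ΔS).
(b)–(c): forbidden (parity, ΔS, ΔL, ΔJ).
(b)–(d): forbidden (parity, ΔL, ΔJ).
(b)–(e): forbidden (ΔS, ΔL, ΔJ).
(b)–(f): forbidden (parity, ΔJ).
(c)–(d): forbidden (parity, ΔS).
(c)–(e): forbidden (ΔL, ΔJ).
(c)–(f): forbidden (parity, ΔS, ΔL, ΔJ).
(d)–(e): forbidden (ΔS, ΔL, ΔJ).
(d)–(f): forbidden (parity, ΔL, ΔJ).
(e)–(f): forbidden (ΔS).
Allowed pairs: 0 of 15.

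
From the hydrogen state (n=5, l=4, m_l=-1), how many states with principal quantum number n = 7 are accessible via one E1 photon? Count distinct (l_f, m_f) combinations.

6

E1 requires Δl = ±1, so l_f ∈ {3, 5}; with 0 ≤ l_f ≤ n_f−1 = 6, the allowed l_f values are {3, 5}.
For l_f = 3: m_f ∈ {m_i−1, m_i, m_i+1} ∩ [−3, 3] = {-2, -1, 0} → 3 states.
For l_f = 5: m_f ∈ {m_i−1, m_i, m_i+1} ∩ [−5, 5] = {-2, -1, 0} → 3 states.
Total: 6.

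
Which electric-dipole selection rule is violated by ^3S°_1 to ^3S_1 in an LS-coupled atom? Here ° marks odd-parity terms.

Reading off the term symbols: S 1→1, L 0→0, J 1→1, parity odd→even.
Parity must change: odd → even — ✓.
ΔS = 0: S: 1 → 1 — ✓.
ΔL = 0, ±1 (not L=0↔0): L: 0 → 0, ΔL = +0 — ✗.
ΔJ = 0, ±1 (not J=0↔0): J: 1 → 1, ΔJ = +0 — ✓.

the L=0 ↔ L=0 exclusion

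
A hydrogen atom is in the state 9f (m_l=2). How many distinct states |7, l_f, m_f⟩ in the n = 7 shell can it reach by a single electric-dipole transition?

E1 requires Δl = ±1, so l_f ∈ {2, 4}; with 0 ≤ l_f ≤ n_f−1 = 6, the allowed l_f values are {2, 4}.
For l_f = 2: m_f ∈ {m_i−1, m_i, m_i+1} ∩ [−2, 2] = {1, 2} → 2 states.
For l_f = 4: m_f ∈ {m_i−1, m_i, m_i+1} ∩ [−4, 4] = {1, 2, 3} → 3 states.
Total: 5.

5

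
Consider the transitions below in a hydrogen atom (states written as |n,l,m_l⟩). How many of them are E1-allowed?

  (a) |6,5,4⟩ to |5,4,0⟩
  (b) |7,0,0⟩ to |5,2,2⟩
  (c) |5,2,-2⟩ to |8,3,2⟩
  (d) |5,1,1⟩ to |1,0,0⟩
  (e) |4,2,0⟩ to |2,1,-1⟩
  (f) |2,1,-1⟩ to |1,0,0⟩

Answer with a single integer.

(a) forbidden — Δm_l = -4 (E1 requires Δm_l = 0, ±1)
(b) forbidden — Δl = +2 (E1 requires Δl = ±1); Δm_l = +2 (E1 requires Δm_l = 0, ±1)
(c) forbidden — Δm_l = +4 (E1 requires Δm_l = 0, ±1)
(d) allowed
(e) allowed
(f) allowed
Total allowed: 3 of 6.

3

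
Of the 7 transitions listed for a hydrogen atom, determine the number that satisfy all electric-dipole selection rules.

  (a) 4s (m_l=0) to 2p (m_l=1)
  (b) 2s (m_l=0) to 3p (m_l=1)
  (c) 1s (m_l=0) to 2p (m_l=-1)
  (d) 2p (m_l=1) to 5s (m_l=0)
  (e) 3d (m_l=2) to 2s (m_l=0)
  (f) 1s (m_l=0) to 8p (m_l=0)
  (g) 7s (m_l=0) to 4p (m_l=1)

(a) allowed
(b) allowed
(c) allowed
(d) allowed
(e) forbidden — Δl = -2 (E1 requires Δl = ±1); Δm_l = -2 (E1 requires Δm_l = 0, ±1)
(f) allowed
(g) allowed
Total allowed: 6 of 7.

6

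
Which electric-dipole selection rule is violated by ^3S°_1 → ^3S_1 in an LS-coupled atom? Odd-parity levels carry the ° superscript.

the L=0 ↔ L=0 exclusion

Initial level: S=1, L=0, J=1, parity odd. Final level: S=1, L=0, J=1, parity even.
ΔS = 0: S: 1 → 1 — passes.
Parity must change: odd → even — passes.
ΔL = 0, ±1 (not L=0↔0): L: 0 → 0, ΔL = +0 — fails.
ΔJ = 0, ±1 (not J=0↔0): J: 1 → 1, ΔJ = +0 — passes.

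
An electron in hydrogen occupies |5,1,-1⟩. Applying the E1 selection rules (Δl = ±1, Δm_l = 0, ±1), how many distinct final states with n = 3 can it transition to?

E1 requires Δl = ±1, so l_f ∈ {0, 2}; with 0 ≤ l_f ≤ n_f−1 = 2, the allowed l_f values are {0, 2}.
For l_f = 0: m_f ∈ {m_i−1, m_i, m_i+1} ∩ [−0, 0] = {0} → 1 state.
For l_f = 2: m_f ∈ {m_i−1, m_i, m_i+1} ∩ [−2, 2] = {-2, -1, 0} → 3 states.
Total: 4.

4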